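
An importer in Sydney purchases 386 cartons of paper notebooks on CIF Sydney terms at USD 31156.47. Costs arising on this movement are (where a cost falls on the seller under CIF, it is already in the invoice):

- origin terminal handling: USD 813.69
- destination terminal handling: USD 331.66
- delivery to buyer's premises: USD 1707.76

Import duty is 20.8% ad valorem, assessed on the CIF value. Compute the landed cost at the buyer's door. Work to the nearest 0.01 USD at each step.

CIF: the seller pays costs through ocean freight and marine insurance to the destination port.
Already in the invoice (seller's account under CIF): origin terminal — exclude.
The CIF price already equals the CIF value: 31156.47
Import duty = 31156.47 × 20.8% = 6480.55
Buyer bears: destination terminal 331.66 + delivery 1707.76 + duty 6480.55 = 8519.97
Landed cost = invoice 31156.47 + 8519.97 = 39676.44

Total landed cost: USD 39676.44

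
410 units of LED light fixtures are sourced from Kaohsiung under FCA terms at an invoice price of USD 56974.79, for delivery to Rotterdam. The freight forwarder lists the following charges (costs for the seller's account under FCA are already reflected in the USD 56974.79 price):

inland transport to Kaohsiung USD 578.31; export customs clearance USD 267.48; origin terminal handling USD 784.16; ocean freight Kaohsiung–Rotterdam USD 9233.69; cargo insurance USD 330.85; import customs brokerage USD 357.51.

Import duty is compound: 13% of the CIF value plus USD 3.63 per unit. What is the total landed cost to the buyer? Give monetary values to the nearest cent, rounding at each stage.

Total landed cost: USD 77921.35

FCA: the seller delivers export-cleared goods to the carrier; the buyer bears costs from that point.
Already in the invoice (seller's account under FCA): inland to port, export clearance — exclude.
CIF value = FCA price + origin terminal + freight + insurance = 56974.79 + 784.16 + 9233.69 + 330.85 = 67323.49
Ad valorem component: 67323.49 × 13% = 8752.05
Specific component: 410 × 3.63 = 1488.30
Import duty = 8752.05 + 1488.30 = 10240.35
Buyer bears: origin terminal 784.16 + freight 9233.69 + insurance 330.85 + brokerage 357.51 + duty 10240.35 = 20946.56
Landed cost = invoice 56974.79 + 20946.56 = 77921.35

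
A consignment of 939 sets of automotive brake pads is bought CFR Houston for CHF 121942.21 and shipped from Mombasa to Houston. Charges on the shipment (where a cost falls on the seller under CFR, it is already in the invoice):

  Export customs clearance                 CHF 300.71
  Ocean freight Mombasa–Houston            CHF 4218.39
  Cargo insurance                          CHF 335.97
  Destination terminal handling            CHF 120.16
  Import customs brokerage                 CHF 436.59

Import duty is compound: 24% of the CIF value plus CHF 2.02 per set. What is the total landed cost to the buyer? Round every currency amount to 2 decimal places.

CFR: the seller pays costs through ocean freight to the destination port, but not insurance.
Already in the invoice (seller's account under CFR): export clearance, freight — exclude.
CIF value = CFR price + insurance = 121942.21 + 335.97 = 122278.18
Ad valorem component: 122278.18 × 24% = 29346.76
Specific component: 939 × 2.02 = 1896.78
Import duty = 29346.76 + 1896.78 = 31243.54
Buyer bears: insurance 335.97 + destination terminal 120.16 + brokerage 436.59 + duty 31243.54 = 32136.26
Landed cost = invoice 121942.21 + 32136.26 = 154078.47

Total landed cost: CHF 154078.47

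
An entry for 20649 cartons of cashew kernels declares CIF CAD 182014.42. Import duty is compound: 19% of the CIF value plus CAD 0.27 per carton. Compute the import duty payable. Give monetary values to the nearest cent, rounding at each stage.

Ad valorem component: 182014.42 × 19% = 34582.74
Specific component: 20649 × 0.27 = 5575.23
Import duty = 34582.74 + 5575.23 = 40157.97

Import duty: CAD 40157.97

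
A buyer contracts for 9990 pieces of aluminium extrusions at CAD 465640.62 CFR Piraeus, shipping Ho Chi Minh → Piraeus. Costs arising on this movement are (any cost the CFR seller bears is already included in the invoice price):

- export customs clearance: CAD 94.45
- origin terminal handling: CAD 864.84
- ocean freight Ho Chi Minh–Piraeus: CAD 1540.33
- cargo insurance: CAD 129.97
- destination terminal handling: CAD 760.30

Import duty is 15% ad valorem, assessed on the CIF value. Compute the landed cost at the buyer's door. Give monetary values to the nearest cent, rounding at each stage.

CFR: the seller pays costs through ocean freight to the destination port, but not insurance.
Already in the invoice (seller's account under CFR): export clearance, origin terminal, freight — exclude.
CIF value = CFR price + insurance = 465640.62 + 129.97 = 465770.59
Import duty = 465770.59 × 15% = 69865.59
Buyer bears: insurance 129.97 + destination terminal 760.30 + duty 69865.59 = 70755.86
Landed cost = invoice 465640.62 + 70755.86 = 536396.48

Total landed cost: CAD 536396.48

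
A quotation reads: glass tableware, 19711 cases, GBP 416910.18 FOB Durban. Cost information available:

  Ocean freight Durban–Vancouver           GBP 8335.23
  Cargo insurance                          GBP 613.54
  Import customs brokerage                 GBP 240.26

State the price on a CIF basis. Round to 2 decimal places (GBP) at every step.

CIF price: GBP 425858.95

Not relevant to the conversion: brokerage — on the buyer under both terms; not part of either seller's price.
From FOB to CIF, the seller additionally bears: freight, insurance.
CIF price = 416910.18 + 8335.23 + 613.54 = 425858.95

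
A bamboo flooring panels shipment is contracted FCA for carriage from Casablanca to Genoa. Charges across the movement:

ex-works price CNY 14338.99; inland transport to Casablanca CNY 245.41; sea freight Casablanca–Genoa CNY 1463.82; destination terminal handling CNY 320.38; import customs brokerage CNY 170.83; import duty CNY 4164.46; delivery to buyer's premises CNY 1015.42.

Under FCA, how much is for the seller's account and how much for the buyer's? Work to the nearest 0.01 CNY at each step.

FCA: the seller delivers export-cleared goods to the carrier; the buyer bears costs from that point.
Seller's account: goods 14338.99 + inland to port 245.41 = 14584.40
Buyer's account: freight 1463.82 + destination terminal 320.38 + brokerage 170.83 + duty 4164.46 + delivery 1015.42 = 7134.91

Seller: CNY 14584.40; buyer: CNY 7134.91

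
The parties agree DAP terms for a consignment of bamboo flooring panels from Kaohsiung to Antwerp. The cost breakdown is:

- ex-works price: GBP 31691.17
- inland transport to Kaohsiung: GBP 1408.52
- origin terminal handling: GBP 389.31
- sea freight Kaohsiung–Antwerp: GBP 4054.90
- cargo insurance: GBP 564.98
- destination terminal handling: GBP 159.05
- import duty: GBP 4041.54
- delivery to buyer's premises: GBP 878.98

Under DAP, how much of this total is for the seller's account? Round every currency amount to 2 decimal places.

Seller's account: GBP 39146.91

DAP: the seller bears all costs to the named destination except import duty and clearance.
Seller's account: goods 31691.17 + inland to port 1408.52 + origin terminal 389.31 + freight 4054.90 + insurance 564.98 + destination terminal 159.05 + delivery 878.98 = 39146.91
Buyer's account: duty 4041.54 = 4041.54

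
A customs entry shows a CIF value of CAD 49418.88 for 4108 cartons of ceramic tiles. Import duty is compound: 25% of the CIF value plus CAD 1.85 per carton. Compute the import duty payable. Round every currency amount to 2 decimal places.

Import duty: CAD 19954.52

Ad valorem component: 49418.88 × 25% = 12354.72
Specific component: 4108 × 1.85 = 7599.80
Import duty = 12354.72 + 7599.80 = 19954.52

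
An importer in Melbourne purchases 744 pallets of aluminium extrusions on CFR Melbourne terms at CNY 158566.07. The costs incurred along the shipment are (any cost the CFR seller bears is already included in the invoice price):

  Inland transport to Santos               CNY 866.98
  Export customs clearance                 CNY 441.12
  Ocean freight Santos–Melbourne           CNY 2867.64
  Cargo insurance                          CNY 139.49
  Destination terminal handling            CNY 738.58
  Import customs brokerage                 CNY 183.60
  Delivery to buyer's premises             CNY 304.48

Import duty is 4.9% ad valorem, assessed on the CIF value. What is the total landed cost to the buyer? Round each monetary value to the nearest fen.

CFR: the seller pays costs through ocean freight to the destination port, but not insurance.
Already in the invoice (seller's account under CFR): inland to port, export clearance, freight — exclude.
CIF value = CFR price + insurance = 158566.07 + 139.49 = 158705.56
Import duty = 158705.56 × 4.9% = 7776.57
Buyer bears: insurance 139.49 + destination terminal 738.58 + brokerage 183.60 + delivery 304.48 + duty 7776.57 = 9142.72
Landed cost = invoice 158566.07 + 9142.72 = 167708.79

Total landed cost: CNY 167708.79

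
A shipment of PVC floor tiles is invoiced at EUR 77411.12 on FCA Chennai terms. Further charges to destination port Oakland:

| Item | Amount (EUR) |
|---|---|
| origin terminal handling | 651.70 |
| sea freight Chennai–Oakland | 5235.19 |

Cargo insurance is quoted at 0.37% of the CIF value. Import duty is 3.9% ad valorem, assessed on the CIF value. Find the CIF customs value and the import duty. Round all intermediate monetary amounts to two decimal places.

Let C be the CIF value. C = FCA price + pre-shipment costs + freight + 0.37% × C
C − 0.37% × C = 77411.12 + 651.70 + 5235.19
0.9963 × C = 83298.01
C = 83298.01 / 0.9963 = 83607.36
Insurance premium = 0.37% × 83607.36 = 309.35
Import duty = 83607.36 × 3.9% = 3260.69

CIF value: EUR 83607.36; import duty: EUR 3260.69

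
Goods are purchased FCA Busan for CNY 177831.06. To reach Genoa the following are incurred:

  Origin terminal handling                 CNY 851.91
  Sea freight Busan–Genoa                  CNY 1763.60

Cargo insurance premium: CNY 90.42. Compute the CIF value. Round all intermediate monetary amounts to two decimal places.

CIF = FCA price + pre-shipment costs + freight + insurance
CIF = 177831.06 + 851.91 + 1763.60 + 90.42 = 180536.99

CIF value: CNY 180536.99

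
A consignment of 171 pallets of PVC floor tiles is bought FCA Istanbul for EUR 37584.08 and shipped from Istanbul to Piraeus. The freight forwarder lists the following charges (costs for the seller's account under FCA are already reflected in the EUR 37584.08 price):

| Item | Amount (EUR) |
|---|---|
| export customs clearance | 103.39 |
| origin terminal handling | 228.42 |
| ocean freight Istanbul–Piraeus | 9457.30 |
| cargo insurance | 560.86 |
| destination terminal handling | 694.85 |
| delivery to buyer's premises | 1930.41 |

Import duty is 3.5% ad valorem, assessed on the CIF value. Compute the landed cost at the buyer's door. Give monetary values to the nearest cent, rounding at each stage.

Total landed cost: EUR 52129.99

FCA: the seller delivers export-cleared goods to the carrier; the buyer bears costs from that point.
Already in the invoice (seller's account under FCA): export clearance — exclude.
CIF value = FCA price + origin terminal + freight + insurance = 37584.08 + 228.42 + 9457.30 + 560.86 = 47830.66
Import duty = 47830.66 × 3.5% = 1674.07
Buyer bears: origin terminal 228.42 + freight 9457.30 + insurance 560.86 + destination terminal 694.85 + delivery 1930.41 + duty 1674.07 = 14545.91
Landed cost = invoice 37584.08 + 14545.91 = 52129.99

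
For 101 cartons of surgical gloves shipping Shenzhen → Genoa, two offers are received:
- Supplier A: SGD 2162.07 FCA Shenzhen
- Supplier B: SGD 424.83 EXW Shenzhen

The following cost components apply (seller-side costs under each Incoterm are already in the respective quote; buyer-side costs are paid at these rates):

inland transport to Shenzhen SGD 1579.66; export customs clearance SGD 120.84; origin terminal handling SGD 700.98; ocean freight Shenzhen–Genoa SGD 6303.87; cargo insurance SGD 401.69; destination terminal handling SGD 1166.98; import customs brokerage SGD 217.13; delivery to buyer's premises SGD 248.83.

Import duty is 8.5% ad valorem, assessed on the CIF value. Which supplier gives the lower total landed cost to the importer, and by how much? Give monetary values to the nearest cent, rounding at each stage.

Supplier B is cheaper by SGD 39.86

Supplier A (FCA):
CIF value = FCA price + origin terminal + freight + insurance = 2162.07 + 700.98 + 6303.87 + 401.69 = 9568.61
Import duty = 9568.61 × 8.5% = 813.33
Buyer bears (A): 700.98 + 6303.87 + 401.69 + 1166.98 + 217.13 + 248.83 = 9039.48
Landed cost (A) = invoice 2162.07 + 9039.48 + duty 813.33 = 12014.88
Supplier B (EXW):
CIF value = EXW price + inland to port + export clearance + origin terminal + freight + insurance = 424.83 + 1579.66 + 120.84 + 700.98 + 6303.87 + 401.69 = 9531.87
Import duty = 9531.87 × 8.5% = 810.21
Buyer bears (B): 1579.66 + 120.84 + 700.98 + 6303.87 + 401.69 + 1166.98 + 217.13 + 248.83 = 10739.98
Landed cost (B) = invoice 424.83 + 10739.98 + duty 810.21 = 11975.02
Difference = |12014.88 − 11975.02| = 39.86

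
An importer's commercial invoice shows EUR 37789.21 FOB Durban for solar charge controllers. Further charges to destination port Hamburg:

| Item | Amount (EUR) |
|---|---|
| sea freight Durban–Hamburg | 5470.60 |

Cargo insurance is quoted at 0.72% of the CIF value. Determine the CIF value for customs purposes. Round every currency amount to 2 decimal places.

CIF value: EUR 43573.54

Let C be the CIF value. C = FOB price + freight + 0.72% × C
C − 0.72% × C = 37789.21 + 5470.60
0.9928 × C = 43259.81
C = 43259.81 / 0.9928 = 43573.54
Insurance premium = 0.72% × 43573.54 = 313.73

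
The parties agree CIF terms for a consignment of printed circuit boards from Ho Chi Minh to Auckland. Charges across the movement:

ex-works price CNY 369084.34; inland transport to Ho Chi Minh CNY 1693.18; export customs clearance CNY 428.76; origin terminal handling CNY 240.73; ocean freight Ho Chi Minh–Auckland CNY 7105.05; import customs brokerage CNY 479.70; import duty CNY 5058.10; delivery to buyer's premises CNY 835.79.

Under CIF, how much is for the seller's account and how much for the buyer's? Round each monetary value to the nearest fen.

CIF: the seller pays costs through ocean freight and marine insurance to the destination port.
Seller's account: goods 369084.34 + inland to port 1693.18 + export clearance 428.76 + origin terminal 240.73 + freight 7105.05 = 378552.06
Buyer's account: brokerage 479.70 + duty 5058.10 + delivery 835.79 = 6373.59

Seller: CNY 378552.06; buyer: CNY 6373.59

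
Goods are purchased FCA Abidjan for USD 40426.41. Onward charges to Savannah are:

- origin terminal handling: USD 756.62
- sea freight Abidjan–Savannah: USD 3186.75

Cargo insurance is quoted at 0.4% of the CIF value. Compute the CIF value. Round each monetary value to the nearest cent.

Let C be the CIF value. C = FCA price + pre-shipment costs + freight + 0.4% × C
C − 0.4% × C = 40426.41 + 756.62 + 3186.75
0.996 × C = 44369.78
C = 44369.78 / 0.996 = 44547.97
Insurance premium = 0.4% × 44547.97 = 178.19

CIF value: USD 44547.97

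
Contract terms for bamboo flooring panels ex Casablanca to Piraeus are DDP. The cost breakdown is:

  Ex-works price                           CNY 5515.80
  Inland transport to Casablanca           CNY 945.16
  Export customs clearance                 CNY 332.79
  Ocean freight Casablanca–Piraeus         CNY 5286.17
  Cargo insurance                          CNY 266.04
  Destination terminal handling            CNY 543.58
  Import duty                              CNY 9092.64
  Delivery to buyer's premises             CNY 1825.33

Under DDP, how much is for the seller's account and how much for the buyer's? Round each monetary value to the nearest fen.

DDP: the seller bears all costs including import duty.
Seller's account: goods 5515.80 + inland to port 945.16 + export clearance 332.79 + freight 5286.17 + insurance 266.04 + destination terminal 543.58 + duty 9092.64 + delivery 1825.33 = 23807.51
Buyer's account: 0.00

Seller: CNY 23807.51; buyer: CNY 0.00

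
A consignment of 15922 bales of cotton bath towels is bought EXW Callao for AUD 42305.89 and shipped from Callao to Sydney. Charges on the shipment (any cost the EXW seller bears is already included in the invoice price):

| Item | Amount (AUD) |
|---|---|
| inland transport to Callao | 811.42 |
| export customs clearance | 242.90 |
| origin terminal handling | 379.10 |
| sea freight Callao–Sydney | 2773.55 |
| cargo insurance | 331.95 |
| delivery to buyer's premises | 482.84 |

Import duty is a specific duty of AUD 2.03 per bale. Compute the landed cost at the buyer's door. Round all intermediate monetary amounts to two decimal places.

Total landed cost: AUD 79649.31

EXW: the seller makes goods available at their premises; the buyer bears all onward costs.
CIF value = EXW price + inland to port + export clearance + origin terminal + freight + insurance = 42305.89 + 811.42 + 242.90 + 379.10 + 2773.55 + 331.95 = 46844.81
Import duty = 15922 × 2.03 = 32321.66
Buyer bears: inland to port 811.42 + export clearance 242.90 + origin terminal 379.10 + freight 2773.55 + insurance 331.95 + delivery 482.84 + duty 32321.66 = 37343.42
Landed cost = invoice 42305.89 + 37343.42 = 79649.31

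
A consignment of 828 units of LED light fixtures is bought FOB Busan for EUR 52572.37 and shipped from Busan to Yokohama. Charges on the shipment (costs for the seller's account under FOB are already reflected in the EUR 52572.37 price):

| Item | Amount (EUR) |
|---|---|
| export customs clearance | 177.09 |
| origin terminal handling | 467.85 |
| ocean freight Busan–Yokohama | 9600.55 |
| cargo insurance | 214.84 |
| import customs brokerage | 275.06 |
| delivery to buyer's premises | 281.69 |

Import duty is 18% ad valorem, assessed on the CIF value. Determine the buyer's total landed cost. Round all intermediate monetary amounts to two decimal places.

Total landed cost: EUR 74174.31

FOB: the seller bears costs until goods are on board at the origin port; the buyer bears freight, insurance and all costs thereafter.
Already in the invoice (seller's account under FOB): export clearance, origin terminal — exclude.
CIF value = FOB price + freight + insurance = 52572.37 + 9600.55 + 214.84 = 62387.76
Import duty = 62387.76 × 18% = 11229.80
Buyer bears: freight 9600.55 + insurance 214.84 + brokerage 275.06 + delivery 281.69 + duty 11229.80 = 21601.94
Landed cost = invoice 52572.37 + 21601.94 = 74174.31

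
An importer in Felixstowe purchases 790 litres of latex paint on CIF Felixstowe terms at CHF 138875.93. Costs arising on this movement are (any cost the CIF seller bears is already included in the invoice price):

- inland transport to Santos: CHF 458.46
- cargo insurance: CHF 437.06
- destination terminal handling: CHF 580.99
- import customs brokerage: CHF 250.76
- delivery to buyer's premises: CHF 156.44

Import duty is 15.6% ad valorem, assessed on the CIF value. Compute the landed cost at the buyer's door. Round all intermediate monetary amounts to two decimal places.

Total landed cost: CHF 161528.77

CIF: the seller pays costs through ocean freight and marine insurance to the destination port.
Already in the invoice (seller's account under CIF): inland to port, insurance — exclude.
The CIF price already equals the CIF value: 138875.93
Import duty = 138875.93 × 15.6% = 21664.65
Buyer bears: destination terminal 580.99 + brokerage 250.76 + delivery 156.44 + duty 21664.65 = 22652.84
Landed cost = invoice 138875.93 + 22652.84 = 161528.77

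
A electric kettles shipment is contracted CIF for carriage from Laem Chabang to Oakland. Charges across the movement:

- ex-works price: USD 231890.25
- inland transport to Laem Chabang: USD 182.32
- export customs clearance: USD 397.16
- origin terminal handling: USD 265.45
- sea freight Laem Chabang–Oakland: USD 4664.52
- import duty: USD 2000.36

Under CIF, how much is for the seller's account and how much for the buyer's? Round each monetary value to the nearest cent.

Seller: USD 237399.70; buyer: USD 2000.36

CIF: the seller pays costs through ocean freight and marine insurance to the destination port.
Seller's account: goods 231890.25 + inland to port 182.32 + export clearance 397.16 + origin terminal 265.45 + freight 4664.52 = 237399.70
Buyer's account: duty 2000.36 = 2000.36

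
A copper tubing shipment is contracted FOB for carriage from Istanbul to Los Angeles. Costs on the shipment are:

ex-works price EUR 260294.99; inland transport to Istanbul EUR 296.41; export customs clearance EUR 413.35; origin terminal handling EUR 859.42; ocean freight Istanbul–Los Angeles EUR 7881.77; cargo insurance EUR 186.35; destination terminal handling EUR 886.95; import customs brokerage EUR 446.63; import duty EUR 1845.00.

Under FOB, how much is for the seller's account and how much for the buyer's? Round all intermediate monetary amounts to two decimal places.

Seller: EUR 261864.17; buyer: EUR 11246.70

FOB: the seller bears costs until goods are on board at the origin port; the buyer bears freight, insurance and all costs thereafter.
Seller's account: goods 260294.99 + inland to port 296.41 + export clearance 413.35 + origin terminal 859.42 = 261864.17
Buyer's account: freight 7881.77 + insurance 186.35 + destination terminal 886.95 + brokerage 446.63 + duty 1845.00 = 11246.70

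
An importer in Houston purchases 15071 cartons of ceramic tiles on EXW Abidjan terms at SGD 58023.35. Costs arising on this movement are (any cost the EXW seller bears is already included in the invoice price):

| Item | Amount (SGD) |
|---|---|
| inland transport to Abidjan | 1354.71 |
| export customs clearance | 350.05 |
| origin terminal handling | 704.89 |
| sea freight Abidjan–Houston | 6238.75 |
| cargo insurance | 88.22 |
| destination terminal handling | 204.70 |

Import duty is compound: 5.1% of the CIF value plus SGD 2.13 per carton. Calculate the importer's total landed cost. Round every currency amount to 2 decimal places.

Total landed cost: SGD 102470.66

EXW: the seller makes goods available at their premises; the buyer bears all onward costs.
CIF value = EXW price + inland to port + export clearance + origin terminal + freight + insurance = 58023.35 + 1354.71 + 350.05 + 704.89 + 6238.75 + 88.22 = 66759.97
Ad valorem component: 66759.97 × 5.1% = 3404.76
Specific component: 15071 × 2.13 = 32101.23
Import duty = 3404.76 + 32101.23 = 35505.99
Buyer bears: inland to port 1354.71 + export clearance 350.05 + origin terminal 704.89 + freight 6238.75 + insurance 88.22 + destination terminal 204.70 + duty 35505.99 = 44447.31
Landed cost = invoice 58023.35 + 44447.31 = 102470.66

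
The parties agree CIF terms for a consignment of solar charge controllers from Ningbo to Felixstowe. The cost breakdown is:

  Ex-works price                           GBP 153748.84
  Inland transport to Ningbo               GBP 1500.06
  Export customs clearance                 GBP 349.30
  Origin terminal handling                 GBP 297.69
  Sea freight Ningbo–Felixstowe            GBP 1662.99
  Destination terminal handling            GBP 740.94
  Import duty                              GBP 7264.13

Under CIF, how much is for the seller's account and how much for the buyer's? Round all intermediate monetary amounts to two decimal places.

Seller: GBP 157558.88; buyer: GBP 8005.07

CIF: the seller pays costs through ocean freight and marine insurance to the destination port.
Seller's account: goods 153748.84 + inland to port 1500.06 + export clearance 349.30 + origin terminal 297.69 + freight 1662.99 = 157558.88
Buyer's account: destination terminal 740.94 + duty 7264.13 = 8005.07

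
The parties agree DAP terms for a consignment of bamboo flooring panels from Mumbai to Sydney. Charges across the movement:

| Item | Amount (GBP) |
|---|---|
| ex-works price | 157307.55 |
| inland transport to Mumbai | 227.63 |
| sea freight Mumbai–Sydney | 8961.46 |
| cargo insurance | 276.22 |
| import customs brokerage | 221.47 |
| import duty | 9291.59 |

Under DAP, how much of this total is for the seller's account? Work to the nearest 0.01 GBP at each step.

DAP: the seller bears all costs to the named destination except import duty and clearance.
Seller's account: goods 157307.55 + inland to port 227.63 + freight 8961.46 + insurance 276.22 = 166772.86
Buyer's account: brokerage 221.47 + duty 9291.59 = 9513.06

Seller's account: GBP 166772.86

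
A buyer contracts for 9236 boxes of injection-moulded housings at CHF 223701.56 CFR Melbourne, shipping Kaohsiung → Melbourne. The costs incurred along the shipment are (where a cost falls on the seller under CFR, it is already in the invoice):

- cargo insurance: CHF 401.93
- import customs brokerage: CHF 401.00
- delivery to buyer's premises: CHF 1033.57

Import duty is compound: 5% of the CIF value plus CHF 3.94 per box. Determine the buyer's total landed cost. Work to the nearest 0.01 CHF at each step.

Total landed cost: CHF 273133.07

CFR: the seller pays costs through ocean freight to the destination port, but not insurance.
CIF value = CFR price + insurance = 223701.56 + 401.93 = 224103.49
Ad valorem component: 224103.49 × 5% = 11205.17
Specific component: 9236 × 3.94 = 36389.84
Import duty = 11205.17 + 36389.84 = 47595.01
Buyer bears: insurance 401.93 + brokerage 401.00 + delivery 1033.57 + duty 47595.01 = 49431.51
Landed cost = invoice 223701.56 + 49431.51 = 273133.07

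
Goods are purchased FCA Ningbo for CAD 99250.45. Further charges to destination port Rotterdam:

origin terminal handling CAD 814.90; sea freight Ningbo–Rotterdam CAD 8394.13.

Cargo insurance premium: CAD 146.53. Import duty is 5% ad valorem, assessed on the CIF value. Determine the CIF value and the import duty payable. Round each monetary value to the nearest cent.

CIF = FCA price + pre-shipment costs + freight + insurance
CIF = 99250.45 + 814.90 + 8394.13 + 146.53 = 108606.01
Import duty = 108606.01 × 5% = 5430.30

CIF value: CAD 108606.01; import duty: CAD 5430.30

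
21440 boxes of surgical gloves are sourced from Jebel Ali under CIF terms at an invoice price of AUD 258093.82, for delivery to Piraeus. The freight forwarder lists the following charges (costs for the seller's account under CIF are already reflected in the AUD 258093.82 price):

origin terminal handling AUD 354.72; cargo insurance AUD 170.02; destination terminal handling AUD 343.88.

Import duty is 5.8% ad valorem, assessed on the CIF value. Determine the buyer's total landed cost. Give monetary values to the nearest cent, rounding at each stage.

CIF: the seller pays costs through ocean freight and marine insurance to the destination port.
Already in the invoice (seller's account under CIF): origin terminal, insurance — exclude.
The CIF price already equals the CIF value: 258093.82
Import duty = 258093.82 × 5.8% = 14969.44
Buyer bears: destination terminal 343.88 + duty 14969.44 = 15313.32
Landed cost = invoice 258093.82 + 15313.32 = 273407.14

Total landed cost: AUD 273407.14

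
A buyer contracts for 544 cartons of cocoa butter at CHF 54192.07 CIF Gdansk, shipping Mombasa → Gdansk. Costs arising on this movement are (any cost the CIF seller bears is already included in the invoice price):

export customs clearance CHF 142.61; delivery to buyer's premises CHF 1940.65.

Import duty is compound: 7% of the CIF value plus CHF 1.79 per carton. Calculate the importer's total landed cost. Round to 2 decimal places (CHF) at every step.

Total landed cost: CHF 60899.92

CIF: the seller pays costs through ocean freight and marine insurance to the destination port.
Already in the invoice (seller's account under CIF): export clearance — exclude.
The CIF price already equals the CIF value: 54192.07
Ad valorem component: 54192.07 × 7% = 3793.44
Specific component: 544 × 1.79 = 973.76
Import duty = 3793.44 + 973.76 = 4767.20
Buyer bears: delivery 1940.65 + duty 4767.20 = 6707.85
Landed cost = invoice 54192.07 + 6707.85 = 60899.92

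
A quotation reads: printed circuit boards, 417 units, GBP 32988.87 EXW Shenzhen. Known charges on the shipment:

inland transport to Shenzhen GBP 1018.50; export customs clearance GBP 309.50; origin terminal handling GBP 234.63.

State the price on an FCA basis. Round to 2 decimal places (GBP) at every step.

FCA price: GBP 34316.87

Not relevant to the conversion: origin terminal — on the buyer under both terms; not part of either seller's price.
From EXW to FCA, the seller additionally bears: inland to port, export clearance.
FCA price = 32988.87 + 1018.50 + 309.50 = 34316.87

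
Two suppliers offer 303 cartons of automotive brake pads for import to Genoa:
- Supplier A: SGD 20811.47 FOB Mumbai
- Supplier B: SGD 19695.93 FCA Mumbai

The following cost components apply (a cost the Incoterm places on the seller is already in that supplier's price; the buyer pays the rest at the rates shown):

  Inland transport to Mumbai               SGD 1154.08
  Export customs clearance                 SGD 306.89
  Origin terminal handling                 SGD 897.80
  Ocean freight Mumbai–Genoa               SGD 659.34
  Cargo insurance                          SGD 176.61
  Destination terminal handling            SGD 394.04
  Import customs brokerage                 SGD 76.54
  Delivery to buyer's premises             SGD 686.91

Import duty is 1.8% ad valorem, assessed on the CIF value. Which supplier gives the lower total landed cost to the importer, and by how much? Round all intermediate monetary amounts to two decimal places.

Supplier A (FOB):
CIF value = FOB price + freight + insurance = 20811.47 + 659.34 + 176.61 = 21647.42
Import duty = 21647.42 × 1.8% = 389.65
Buyer bears (A): 659.34 + 176.61 + 394.04 + 76.54 + 686.91 = 1993.44
Landed cost (A) = invoice 20811.47 + 1993.44 + duty 389.65 = 23194.56
Supplier B (FCA):
CIF value = FCA price + origin terminal + freight + insurance = 19695.93 + 897.80 + 659.34 + 176.61 = 21429.68
Import duty = 21429.68 × 1.8% = 385.73
Buyer bears (B): 897.80 + 659.34 + 176.61 + 394.04 + 76.54 + 686.91 = 2891.24
Landed cost (B) = invoice 19695.93 + 2891.24 + duty 385.73 = 22972.90
Difference = |23194.56 − 22972.90| = 221.66

Supplier B is cheaper by SGD 221.66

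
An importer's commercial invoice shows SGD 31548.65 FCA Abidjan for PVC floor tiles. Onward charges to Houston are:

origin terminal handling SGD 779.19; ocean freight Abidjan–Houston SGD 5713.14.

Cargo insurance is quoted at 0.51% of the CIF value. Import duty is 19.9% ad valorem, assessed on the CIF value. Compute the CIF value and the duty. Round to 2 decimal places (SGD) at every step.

CIF value: SGD 38235.98; import duty: SGD 7608.96

Let C be the CIF value. C = FCA price + pre-shipment costs + freight + 0.51% × C
C − 0.51% × C = 31548.65 + 779.19 + 5713.14
0.9949 × C = 38040.98
C = 38040.98 / 0.9949 = 38235.98
Insurance premium = 0.51% × 38235.98 = 195.00
Import duty = 38235.98 × 19.9% = 7608.96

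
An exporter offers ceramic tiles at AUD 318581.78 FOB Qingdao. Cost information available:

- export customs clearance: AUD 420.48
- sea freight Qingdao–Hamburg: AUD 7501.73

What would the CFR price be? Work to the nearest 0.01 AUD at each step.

CFR price: AUD 326083.51

Not relevant to the conversion: export clearance — on the seller under both FOB and CFR; already in the FOB price and stays in the CFR price.
From FOB to CFR, the seller additionally bears: freight.
CFR price = 318581.78 + 7501.73 = 326083.51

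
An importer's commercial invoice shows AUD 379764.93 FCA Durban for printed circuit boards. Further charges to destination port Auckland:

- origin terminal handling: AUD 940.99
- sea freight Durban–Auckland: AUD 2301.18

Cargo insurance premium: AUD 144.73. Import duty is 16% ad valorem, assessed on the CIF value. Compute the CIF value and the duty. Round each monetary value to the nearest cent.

CIF = FCA price + pre-shipment costs + freight + insurance
CIF = 379764.93 + 940.99 + 2301.18 + 144.73 = 383151.83
Import duty = 383151.83 × 16% = 61304.29

CIF value: AUD 383151.83; import duty: AUD 61304.29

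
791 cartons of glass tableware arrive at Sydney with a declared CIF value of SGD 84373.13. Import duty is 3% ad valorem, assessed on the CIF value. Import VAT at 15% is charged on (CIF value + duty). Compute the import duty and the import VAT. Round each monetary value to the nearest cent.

Import duty = 84373.13 × 3% = 2531.19
VAT base = CIF + duty = 84373.13 + 2531.19 = 86904.32
Import VAT = 86904.32 × 15% = 13035.65

Import duty: SGD 2531.19; import VAT: SGD 13035.65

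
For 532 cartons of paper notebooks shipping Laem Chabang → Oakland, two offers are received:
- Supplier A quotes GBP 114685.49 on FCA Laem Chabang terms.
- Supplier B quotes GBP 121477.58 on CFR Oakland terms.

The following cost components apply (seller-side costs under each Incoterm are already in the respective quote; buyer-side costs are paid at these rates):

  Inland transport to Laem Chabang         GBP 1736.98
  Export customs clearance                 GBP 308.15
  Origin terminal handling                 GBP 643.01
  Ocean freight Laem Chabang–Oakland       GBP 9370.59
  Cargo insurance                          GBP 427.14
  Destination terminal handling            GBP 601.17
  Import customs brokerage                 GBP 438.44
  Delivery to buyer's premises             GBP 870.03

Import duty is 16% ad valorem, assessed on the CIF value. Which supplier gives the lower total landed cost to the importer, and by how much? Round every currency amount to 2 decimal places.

Supplier A (FCA):
CIF value = FCA price + origin terminal + freight + insurance = 114685.49 + 643.01 + 9370.59 + 427.14 = 125126.23
Import duty = 125126.23 × 16% = 20020.20
Buyer bears (A): 643.01 + 9370.59 + 427.14 + 601.17 + 438.44 + 870.03 = 12350.38
Landed cost (A) = invoice 114685.49 + 12350.38 + duty 20020.20 = 147056.07
Supplier B (CFR):
CIF value = CFR price + insurance = 121477.58 + 427.14 = 121904.72
Import duty = 121904.72 × 16% = 19504.76
Buyer bears (B): 427.14 + 601.17 + 438.44 + 870.03 = 2336.78
Landed cost (B) = invoice 121477.58 + 2336.78 + duty 19504.76 = 143319.12
Difference = |147056.07 − 143319.12| = 3736.95

Supplier B is cheaper by GBP 3736.95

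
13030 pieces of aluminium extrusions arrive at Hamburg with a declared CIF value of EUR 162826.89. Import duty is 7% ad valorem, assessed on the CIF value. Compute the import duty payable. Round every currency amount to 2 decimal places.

Import duty = 162826.89 × 7% = 11397.88

Import duty: EUR 11397.88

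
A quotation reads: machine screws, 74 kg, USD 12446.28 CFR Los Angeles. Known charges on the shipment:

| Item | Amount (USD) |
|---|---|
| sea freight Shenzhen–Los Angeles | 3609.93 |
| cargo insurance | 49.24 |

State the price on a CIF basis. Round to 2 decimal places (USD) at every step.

Not relevant to the conversion: freight — on the seller under both CFR and CIF; already in the CFR price and stays in the CIF price.
From CFR to CIF, the seller additionally bears: insurance.
CIF price = 12446.28 + 49.24 = 12495.52

CIF price: USD 12495.52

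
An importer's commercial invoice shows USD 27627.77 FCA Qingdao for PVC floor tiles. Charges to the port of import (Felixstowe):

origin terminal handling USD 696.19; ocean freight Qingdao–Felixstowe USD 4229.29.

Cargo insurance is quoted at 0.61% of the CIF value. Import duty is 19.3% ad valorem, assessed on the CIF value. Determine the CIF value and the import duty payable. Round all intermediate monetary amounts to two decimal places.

CIF value: USD 32753.04; import duty: USD 6321.34

Let C be the CIF value. C = FCA price + pre-shipment costs + freight + 0.61% × C
C − 0.61% × C = 27627.77 + 696.19 + 4229.29
0.9939 × C = 32553.25
C = 32553.25 / 0.9939 = 32753.04
Insurance premium = 0.61% × 32753.04 = 199.79
Import duty = 32753.04 × 19.3% = 6321.34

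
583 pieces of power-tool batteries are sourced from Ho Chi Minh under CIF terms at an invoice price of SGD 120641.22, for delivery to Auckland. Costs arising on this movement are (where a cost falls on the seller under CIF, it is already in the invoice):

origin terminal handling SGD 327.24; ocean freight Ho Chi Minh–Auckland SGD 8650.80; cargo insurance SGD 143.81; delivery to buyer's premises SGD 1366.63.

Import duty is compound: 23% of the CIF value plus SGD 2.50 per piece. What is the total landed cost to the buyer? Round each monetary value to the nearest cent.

Total landed cost: SGD 151212.83

CIF: the seller pays costs through ocean freight and marine insurance to the destination port.
Already in the invoice (seller's account under CIF): origin terminal, freight, insurance — exclude.
The CIF price already equals the CIF value: 120641.22
Ad valorem component: 120641.22 × 23% = 27747.48
Specific component: 583 × 2.50 = 1457.50
Import duty = 27747.48 + 1457.50 = 29204.98
Buyer bears: delivery 1366.63 + duty 29204.98 = 30571.61
Landed cost = invoice 120641.22 + 30571.61 = 151212.83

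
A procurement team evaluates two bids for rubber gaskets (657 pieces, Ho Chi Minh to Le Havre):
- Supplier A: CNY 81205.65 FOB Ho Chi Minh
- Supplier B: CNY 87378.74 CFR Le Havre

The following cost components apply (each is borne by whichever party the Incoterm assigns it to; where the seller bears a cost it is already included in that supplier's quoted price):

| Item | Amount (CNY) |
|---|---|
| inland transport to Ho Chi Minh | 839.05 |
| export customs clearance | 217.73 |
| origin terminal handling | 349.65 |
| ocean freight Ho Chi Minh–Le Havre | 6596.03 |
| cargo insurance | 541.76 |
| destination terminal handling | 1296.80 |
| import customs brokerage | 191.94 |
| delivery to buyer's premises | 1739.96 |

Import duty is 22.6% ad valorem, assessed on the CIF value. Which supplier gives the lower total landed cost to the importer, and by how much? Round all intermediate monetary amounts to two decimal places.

Supplier B is cheaper by CNY 518.53

Supplier A (FOB):
CIF value = FOB price + freight + insurance = 81205.65 + 6596.03 + 541.76 = 88343.44
Import duty = 88343.44 × 22.6% = 19965.62
Buyer bears (A): 6596.03 + 541.76 + 1296.80 + 191.94 + 1739.96 = 10366.49
Landed cost (A) = invoice 81205.65 + 10366.49 + duty 19965.62 = 111537.76
Supplier B (CFR):
CIF value = CFR price + insurance = 87378.74 + 541.76 = 87920.50
Import duty = 87920.50 × 22.6% = 19870.03
Buyer bears (B): 541.76 + 1296.80 + 191.94 + 1739.96 = 3770.46
Landed cost (B) = invoice 87378.74 + 3770.46 + duty 19870.03 = 111019.23
Difference = |111537.76 − 111019.23| = 518.53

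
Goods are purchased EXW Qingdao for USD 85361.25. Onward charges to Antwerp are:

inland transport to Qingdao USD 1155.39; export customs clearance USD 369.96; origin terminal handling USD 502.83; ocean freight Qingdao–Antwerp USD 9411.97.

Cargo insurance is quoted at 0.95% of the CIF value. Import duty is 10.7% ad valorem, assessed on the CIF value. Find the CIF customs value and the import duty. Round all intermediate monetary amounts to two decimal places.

Let C be the CIF value. C = EXW price + pre-shipment costs + freight + 0.95% × C
C − 0.95% × C = 85361.25 + 1155.39 + 369.96 + 502.83 + 9411.97
0.9905 × C = 96801.40
C = 96801.40 / 0.9905 = 97729.83
Insurance premium = 0.95% × 97729.83 = 928.43
Import duty = 97729.83 × 10.7% = 10457.09

CIF value: USD 97729.83; import duty: USD 10457.09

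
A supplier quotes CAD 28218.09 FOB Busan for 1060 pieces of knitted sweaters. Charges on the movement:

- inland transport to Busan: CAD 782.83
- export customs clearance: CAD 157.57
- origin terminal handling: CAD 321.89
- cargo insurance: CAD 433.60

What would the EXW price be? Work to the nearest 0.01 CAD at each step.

Not relevant to the conversion: insurance — on the buyer under both terms; not part of either seller's price.
From FOB to EXW, the seller no longer bears: inland to port, export clearance, origin terminal.
EXW price = 28218.09 − 782.83 − 157.57 − 321.89 = 26955.80

EXW price: CAD 26955.80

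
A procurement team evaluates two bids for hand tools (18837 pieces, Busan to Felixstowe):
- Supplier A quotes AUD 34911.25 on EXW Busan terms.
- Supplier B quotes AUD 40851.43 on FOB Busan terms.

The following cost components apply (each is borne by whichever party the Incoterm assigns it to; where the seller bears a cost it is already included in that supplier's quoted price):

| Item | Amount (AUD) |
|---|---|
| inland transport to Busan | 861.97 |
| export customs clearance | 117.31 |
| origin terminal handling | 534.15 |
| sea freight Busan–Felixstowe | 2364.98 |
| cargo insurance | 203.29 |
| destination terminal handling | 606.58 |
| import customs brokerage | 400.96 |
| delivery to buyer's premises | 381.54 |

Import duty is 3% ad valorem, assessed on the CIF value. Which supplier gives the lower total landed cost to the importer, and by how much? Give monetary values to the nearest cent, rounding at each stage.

Supplier A is cheaper by AUD 4559.55

Supplier A (EXW):
CIF value = EXW price + inland to port + export clearance + origin terminal + freight + insurance = 34911.25 + 861.97 + 117.31 + 534.15 + 2364.98 + 203.29 = 38992.95
Import duty = 38992.95 × 3% = 1169.79
Buyer bears (A): 861.97 + 117.31 + 534.15 + 2364.98 + 203.29 + 606.58 + 400.96 + 381.54 = 5470.78
Landed cost (A) = invoice 34911.25 + 5470.78 + duty 1169.79 = 41551.82
Supplier B (FOB):
CIF value = FOB price + freight + insurance = 40851.43 + 2364.98 + 203.29 = 43419.70
Import duty = 43419.70 × 3% = 1302.59
Buyer bears (B): 2364.98 + 203.29 + 606.58 + 400.96 + 381.54 = 3957.35
Landed cost (B) = invoice 40851.43 + 3957.35 + duty 1302.59 = 46111.37
Difference = |41551.82 − 46111.37| = 4559.55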